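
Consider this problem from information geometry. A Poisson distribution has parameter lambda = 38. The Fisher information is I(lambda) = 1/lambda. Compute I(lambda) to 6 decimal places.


Fisher information for Poisson: I(lambda) = 1/lambda.
lambda = 38.
I(lambda) = 1/38 = 0.026316

0.026316


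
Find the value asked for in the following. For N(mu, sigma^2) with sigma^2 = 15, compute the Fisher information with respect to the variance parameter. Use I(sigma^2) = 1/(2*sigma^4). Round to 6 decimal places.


Fisher information for variance: I(sigma^2) = 1/(2*sigma^4).
sigma^2 = 15, so sigma^4 = 225.
I = 1/(2*225) = 1/450 = 0.002222

0.002222


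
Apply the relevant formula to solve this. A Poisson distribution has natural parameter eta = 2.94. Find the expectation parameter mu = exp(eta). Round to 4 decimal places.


Expectation parameter for Poisson exponential family:
mu = exp(eta).
eta = 2.94.
mu = exp(2.94) = 18.9158

18.9158


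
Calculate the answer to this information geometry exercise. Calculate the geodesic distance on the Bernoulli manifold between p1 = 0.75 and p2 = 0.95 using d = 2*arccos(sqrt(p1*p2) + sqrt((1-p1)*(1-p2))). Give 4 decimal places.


Geodesic distance on Bernoulli manifold:
d(p1,p2) = 2*arccos(sqrt(p1*p2) + sqrt((1-p1)*(1-p2))).
sqrt(p1*p2) = sqrt(0.75*0.95) = 0.844097.
sqrt((1-p1)*(1-p2)) = sqrt(0.25*0.05) = 0.111803.
arg = 0.844097 + 0.111803 = 0.955901.
d = 2*arccos(0.955901) = 0.5962

0.5962


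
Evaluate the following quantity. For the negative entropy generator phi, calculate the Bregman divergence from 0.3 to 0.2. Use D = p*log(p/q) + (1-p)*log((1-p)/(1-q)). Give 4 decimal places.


Bregman divergence with negative entropy generator:
D = p*log(p/q) + (1-p)*log((1-p)/(1-q)).
p = 0.3, q = 0.2.
p*log(p/q) = 0.3*log(0.3/0.2) = 0.12164.
(1-p)*log((1-p)/(1-q)) = 0.7*log(0.7/0.8) = -0.093472.
D = 0.12164 + -0.093472 = 0.0282

0.0282


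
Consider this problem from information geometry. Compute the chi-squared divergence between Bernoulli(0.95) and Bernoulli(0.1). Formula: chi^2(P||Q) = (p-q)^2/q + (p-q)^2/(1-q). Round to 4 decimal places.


Chi-squared divergence between Bernoulli distributions:
chi^2 = (p-q)^2/q + (p-q)^2/(1-q).
p = 0.95, q = 0.1, p-q = 0.85.
(p-q)^2 = 0.7225.
term1 = 0.7225/0.1 = 7.225.
term2 = 0.7225/0.9 = 0.802778.
chi^2 = 7.225 + 0.802778 = 8.0278

8.0278


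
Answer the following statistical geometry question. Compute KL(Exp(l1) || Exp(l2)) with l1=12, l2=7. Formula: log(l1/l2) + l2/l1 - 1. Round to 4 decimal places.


KL divergence for exponential family:
KL = log(l1/l2) + l2/l1 - 1.
log(12/7) = 0.538997.
7/12 = 0.583333.
KL = 0.538997 + 0.583333 - 1 = 0.1223

0.1223


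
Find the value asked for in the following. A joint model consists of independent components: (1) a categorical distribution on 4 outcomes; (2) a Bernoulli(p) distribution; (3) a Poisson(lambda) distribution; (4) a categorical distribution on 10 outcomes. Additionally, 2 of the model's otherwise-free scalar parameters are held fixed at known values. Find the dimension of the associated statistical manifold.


The dimension of a statistical manifold equals the number of free
(independent) real parameters of the model. For a product of independent
blocks the parameter counts add.
- categorical on 4 outcomes (probabilities sum to 1): 4-1 = 3.
- Bernoulli (p): 1.
- Poisson (lambda): 1.
- categorical on 10 outcomes (probabilities sum to 1): 10-1 = 9.
Total = 3 + 1 + 1 + 9 = 14.
2 parameter(s) fixed at known values: 14 - 2 = 12.
Dimension = 12

12


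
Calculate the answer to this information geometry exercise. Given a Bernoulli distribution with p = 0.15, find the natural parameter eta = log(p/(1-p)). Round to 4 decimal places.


Natural parameter for Bernoulli: eta = log(p/(1-p)).
p = 0.15, 1-p = 0.85.
p/(1-p) = 0.176471.
eta = log(0.176471) = -1.7346

-1.7346


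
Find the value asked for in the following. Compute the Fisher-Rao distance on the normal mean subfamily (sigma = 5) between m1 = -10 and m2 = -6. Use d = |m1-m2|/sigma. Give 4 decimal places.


On the fixed-variance normal subfamily, geodesic distance = |m1-m2|/sigma.
|-10 - -6| = 4.
sigma = 5.
d = 4/5 = 0.8000

0.8000


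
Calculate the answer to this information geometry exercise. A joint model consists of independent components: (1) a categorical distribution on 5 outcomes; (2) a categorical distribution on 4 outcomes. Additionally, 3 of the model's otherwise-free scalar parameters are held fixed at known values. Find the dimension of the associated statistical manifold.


The dimension of a statistical manifold equals the number of free
(independent) real parameters of the model. For a product of independent
blocks the parameter counts add.
- categorical on 5 outcomes (probabilities sum to 1): 5-1 = 4.
- categorical on 4 outcomes (probabilities sum to 1): 4-1 = 3.
Total = 4 + 3 = 7.
3 parameter(s) fixed at known values: 7 - 3 = 4.
Dimension = 4

4


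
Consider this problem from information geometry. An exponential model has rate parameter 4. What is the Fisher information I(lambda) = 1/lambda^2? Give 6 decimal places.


Fisher information for exponential: I(lambda) = 1/lambda^2.
lambda = 4, lambda^2 = 16.
I = 1/16 = 0.062500

0.062500


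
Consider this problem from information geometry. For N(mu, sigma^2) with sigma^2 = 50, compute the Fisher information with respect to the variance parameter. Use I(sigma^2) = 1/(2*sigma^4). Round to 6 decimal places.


Fisher information for variance: I(sigma^2) = 1/(2*sigma^4).
sigma^2 = 50, so sigma^4 = 2500.
I = 1/(2*2500) = 1/5000 = 0.000200

0.000200


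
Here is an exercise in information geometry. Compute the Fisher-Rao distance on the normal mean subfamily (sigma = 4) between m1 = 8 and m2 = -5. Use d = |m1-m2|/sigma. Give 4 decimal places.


On the fixed-variance normal subfamily, geodesic distance = |m1-m2|/sigma.
|8 - -5| = 13.
sigma = 4.
d = 13/4 = 3.2500

3.2500


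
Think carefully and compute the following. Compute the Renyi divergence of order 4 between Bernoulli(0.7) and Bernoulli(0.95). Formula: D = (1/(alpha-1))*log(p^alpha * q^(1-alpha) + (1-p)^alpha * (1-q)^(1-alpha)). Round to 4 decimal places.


Renyi divergence of order alpha between Bernoulli distributions:
D = (1/(alpha-1))*log(p^alpha * q^(1-alpha) + (1-p)^alpha * (1-q)^(1-alpha)).
alpha = 4, p = 0.7, q = 0.95.
p^alpha * q^(1-alpha) = 0.7^4 * 0.95^-3 = 0.280041.
(1-p)^alpha * (1-q)^(1-alpha) = 0.3^4 * 0.05^-3 = 64.8.
sum = 0.280041 + 64.8 = 65.080041.
D = (1/3)*log(65.080041) = 1.3919

1.3919


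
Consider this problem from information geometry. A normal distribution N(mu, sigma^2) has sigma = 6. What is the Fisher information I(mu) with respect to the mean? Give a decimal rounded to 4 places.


The Fisher information for the mean of a normal distribution is I(mu) = 1/sigma^2.
sigma = 6, so sigma^2 = 36.
I(mu) = 1/36 = 0.0278

0.0278


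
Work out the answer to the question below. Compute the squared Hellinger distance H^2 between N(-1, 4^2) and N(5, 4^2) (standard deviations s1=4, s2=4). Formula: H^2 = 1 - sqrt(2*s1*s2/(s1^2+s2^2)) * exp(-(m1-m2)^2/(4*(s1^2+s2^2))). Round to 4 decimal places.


Squared Hellinger distance for Gaussians:
H^2 = 1 - sqrt(2*s1*s2/(s1^2+s2^2)) * exp(-(m1-m2)^2/(4*(s1^2+s2^2))).
s1^2 = 16, s2^2 = 16, s1^2+s2^2 = 32.
sqrt(2*4*4/(32)) = 1.0.
(m1-m2)^2 = (-6)^2 = 36.
exp(-36/(4*32)) = exp(-0.28125) = 0.75484.
H^2 = 1 - 1.0*0.75484 = 0.2452

0.2452


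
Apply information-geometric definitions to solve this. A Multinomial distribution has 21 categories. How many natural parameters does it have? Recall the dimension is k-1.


Exponential family dimension calculation:
For Multinomial with k=21 categories, dim = k-1 = 20.

20


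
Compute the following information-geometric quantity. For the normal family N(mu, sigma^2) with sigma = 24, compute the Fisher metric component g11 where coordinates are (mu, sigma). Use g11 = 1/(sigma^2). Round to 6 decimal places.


For the 2-parameter normal family, the Fisher metric has:
  g11 = 1/sigma^2, g22 = 2/sigma^2.
sigma = 24, sigma^2 = 576.
g11 = 0.001736

0.001736


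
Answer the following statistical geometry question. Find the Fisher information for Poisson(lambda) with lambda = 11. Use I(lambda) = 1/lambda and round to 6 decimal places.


Fisher information for Poisson: I(lambda) = 1/lambda.
lambda = 11.
I(lambda) = 1/11 = 0.090909

0.090909


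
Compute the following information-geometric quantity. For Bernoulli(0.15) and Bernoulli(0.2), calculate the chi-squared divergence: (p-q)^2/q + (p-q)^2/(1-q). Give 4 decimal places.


Chi-squared divergence between Bernoulli distributions:
chi^2 = (p-q)^2/q + (p-q)^2/(1-q).
p = 0.15, q = 0.2, p-q = -0.05.
(p-q)^2 = 0.0025.
term1 = 0.0025/0.2 = 0.0125.
term2 = 0.0025/0.8 = 0.003125.
chi^2 = 0.0125 + 0.003125 = 0.0156

0.0156


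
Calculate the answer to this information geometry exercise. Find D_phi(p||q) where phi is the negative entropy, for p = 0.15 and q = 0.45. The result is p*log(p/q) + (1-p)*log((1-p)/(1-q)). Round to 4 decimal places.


Bregman divergence with negative entropy generator:
D = p*log(p/q) + (1-p)*log((1-p)/(1-q)).
p = 0.15, q = 0.45.
p*log(p/q) = 0.15*log(0.15/0.45) = -0.164792.
(1-p)*log((1-p)/(1-q)) = 0.85*log(0.85/0.55) = 0.37002.
D = -0.164792 + 0.37002 = 0.2052

0.2052


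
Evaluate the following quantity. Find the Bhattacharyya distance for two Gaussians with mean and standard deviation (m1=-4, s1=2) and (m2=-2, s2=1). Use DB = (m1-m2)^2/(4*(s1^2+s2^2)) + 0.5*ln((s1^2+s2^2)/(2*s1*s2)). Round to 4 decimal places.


Bhattacharyya distance between two Gaussians:
DB = (m1-m2)^2/(4*(s1^2+s2^2)) + (1/2)*ln((s1^2+s2^2)/(2*s1*s2)).
(m1-m2)^2 = (-2)^2 = 4.
s1^2+s2^2 = 4 + 1 = 5.
term1 = 4/20 = 0.2.
term2 = 0.5*ln(5/4.0) = 0.111572.
DB = 0.2 + 0.111572 = 0.3116

0.3116


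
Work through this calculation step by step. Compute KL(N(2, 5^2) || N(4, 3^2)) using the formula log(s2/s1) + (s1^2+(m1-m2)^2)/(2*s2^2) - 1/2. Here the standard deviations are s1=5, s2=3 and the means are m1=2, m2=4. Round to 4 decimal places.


KL divergence between normal distributions:
KL = log(s2/s1) + (s1^2 + (m1-m2)^2)/(2*s2^2) - 1/2.
log(3/5) = -0.510826.
(5^2 + (2-4)^2)/(2*3^2) = (25 + 4)/18 = 1.611111.
KL = -0.510826 + 1.611111 - 0.5 = 0.6003

0.6003


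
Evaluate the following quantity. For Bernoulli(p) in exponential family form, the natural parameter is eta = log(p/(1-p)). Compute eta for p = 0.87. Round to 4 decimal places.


Natural parameter for Bernoulli: eta = log(p/(1-p)).
p = 0.87, 1-p = 0.13.
p/(1-p) = 6.692308.
eta = log(6.692308) = 1.9010

1.9010


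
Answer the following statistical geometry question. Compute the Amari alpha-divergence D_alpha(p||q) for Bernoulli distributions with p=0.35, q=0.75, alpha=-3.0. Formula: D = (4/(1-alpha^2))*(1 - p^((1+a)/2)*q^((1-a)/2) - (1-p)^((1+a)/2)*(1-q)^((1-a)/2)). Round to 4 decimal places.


Amari alpha-divergence:
D = (4/(1-alpha^2))*(1 - p^((1+a)/2)*q^((1-a)/2) - (1-p)^((1+a)/2)*(1-q)^((1-a)/2)).
alpha = -3.0, p = 0.35, q = 0.75.
e1 = (1+alpha)/2 = -1.0, e2 = (1-alpha)/2 = 2.0.
t1 = p^e1 * q^e2 = 0.35^-1.0 * 0.75^2.0 = 1.607143.
t2 = (1-p)^e1 * (1-q)^e2 = 0.65^-1.0 * 0.25^2.0 = 0.096154.
4/(1-alpha^2) = -0.5.
D = -0.5*(1 - 1.607143 - 0.096154) = 0.3516

0.3516


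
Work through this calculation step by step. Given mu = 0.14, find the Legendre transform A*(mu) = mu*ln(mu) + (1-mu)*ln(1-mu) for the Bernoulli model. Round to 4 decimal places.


Legendre transform for Bernoulli:
A*(mu) = mu*log(mu) + (1-mu)*log(1-mu).
mu = 0.14, 1-mu = 0.86.
mu*log(mu) = 0.14*log(0.14) = -0.275256.
(1-mu)*log(1-mu) = 0.86*log(0.86) = -0.129708.
A* = -0.275256 + -0.129708 = -0.4050

-0.4050


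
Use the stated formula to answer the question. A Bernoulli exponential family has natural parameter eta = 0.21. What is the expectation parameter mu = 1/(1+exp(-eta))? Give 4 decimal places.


Dual coordinate (expectation parameter) for Bernoulli:
mu = 1/(1+exp(-eta)).
eta = 0.21.
exp(-eta) = exp(-0.21) = 0.810584.
mu = 1/(1+0.810584) = 0.5523

0.5523


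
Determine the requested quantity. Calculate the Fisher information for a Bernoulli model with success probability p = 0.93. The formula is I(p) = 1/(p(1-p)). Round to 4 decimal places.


For Bernoulli(p), Fisher information is I(p) = 1/(p*(1-p)).
p = 0.93, 1-p = 0.07.
p*(1-p) = 0.0651.
I(p) = 1/0.0651 = 15.3610

15.3610


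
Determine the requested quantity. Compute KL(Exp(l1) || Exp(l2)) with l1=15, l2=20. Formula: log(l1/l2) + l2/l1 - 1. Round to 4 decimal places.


KL divergence for exponential family:
KL = log(l1/l2) + l2/l1 - 1.
log(15/20) = -0.287682.
20/15 = 1.333333.
KL = -0.287682 + 1.333333 - 1 = 0.0457

0.0457


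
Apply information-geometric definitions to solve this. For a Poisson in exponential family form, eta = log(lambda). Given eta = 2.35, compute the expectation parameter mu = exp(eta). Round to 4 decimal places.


Expectation parameter for Poisson exponential family:
mu = exp(eta).
eta = 2.35.
mu = exp(2.35) = 10.4856

10.4856


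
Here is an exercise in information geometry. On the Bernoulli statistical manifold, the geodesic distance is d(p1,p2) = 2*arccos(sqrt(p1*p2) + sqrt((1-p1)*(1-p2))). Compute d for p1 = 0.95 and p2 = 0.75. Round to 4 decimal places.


Geodesic distance on Bernoulli manifold:
d(p1,p2) = 2*arccos(sqrt(p1*p2) + sqrt((1-p1)*(1-p2))).
sqrt(p1*p2) = sqrt(0.95*0.75) = 0.844097.
sqrt((1-p1)*(1-p2)) = sqrt(0.05*0.25) = 0.111803.
arg = 0.844097 + 0.111803 = 0.955901.
d = 2*arccos(0.955901) = 0.5962

0.5962


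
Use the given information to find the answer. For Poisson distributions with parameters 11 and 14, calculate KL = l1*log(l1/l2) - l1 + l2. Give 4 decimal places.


KL divergence for Poisson:
KL = l1*log(l1/l2) - l1 + l2.
l1 = 11, l2 = 14.
log(11/14) = -0.241162.
l1*log(l1/l2) = 11 * -0.241162 = -2.652783.
KL = -2.652783 - 11 + 14 = 0.3472

0.3472


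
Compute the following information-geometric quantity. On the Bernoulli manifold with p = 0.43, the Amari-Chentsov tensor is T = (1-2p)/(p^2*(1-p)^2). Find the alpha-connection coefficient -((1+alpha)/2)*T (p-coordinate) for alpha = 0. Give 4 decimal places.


Skewness (Amari-Chentsov) tensor: T = (1-2p)/(p^2*(1-p)^2).
p = 0.43, 1-2p = 0.14, p^2 = 0.1849, (1-p)^2 = 0.3249.
T = 0.14/(0.1849 * 0.3249) = 2.330459.
In the p-coordinate, Gamma^(alpha) = Gamma^(0) - (alpha/2)*T with Gamma^(0) = (1/2)*g'(p) = -T/2,
so Gamma^(alpha) = -((1+alpha)/2)*T.
alpha = 0, -(1+alpha)/2 = -0.5.
Gamma = -0.5 * 2.330459 = -1.1652

-1.1652


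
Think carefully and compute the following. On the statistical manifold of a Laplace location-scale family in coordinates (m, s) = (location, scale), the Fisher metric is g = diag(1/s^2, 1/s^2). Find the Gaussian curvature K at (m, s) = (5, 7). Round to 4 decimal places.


The metric has the form g = (A dm^2 + B ds^2)/s^2 with A = 1, B = 1.
Substitute u = sqrt(A/B)*m: g = B*(du^2 + ds^2)/s^2, i.e. B times the
Poincare upper half-plane metric, which has constant Gaussian curvature -1.
Scaling a 2D metric by a constant c divides the Gaussian curvature by c,
so K = -1/B = -1/(1) = -1.0000 everywhere (the point (m, s) = (5, 7) is irrelevant:
the curvature is constant).
The requested Gaussian curvature is K = -1.0000.

-1.0000


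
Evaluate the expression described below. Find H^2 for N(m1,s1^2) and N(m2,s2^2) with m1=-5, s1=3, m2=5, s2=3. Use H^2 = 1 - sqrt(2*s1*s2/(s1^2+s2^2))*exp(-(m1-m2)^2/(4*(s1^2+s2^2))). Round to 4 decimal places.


Squared Hellinger distance for Gaussians:
H^2 = 1 - sqrt(2*s1*s2/(s1^2+s2^2)) * exp(-(m1-m2)^2/(4*(s1^2+s2^2))).
s1^2 = 9, s2^2 = 9, s1^2+s2^2 = 18.
sqrt(2*3*3/(18)) = 1.0.
(m1-m2)^2 = (-10)^2 = 100.
exp(-100/(4*18)) = exp(-1.388889) = 0.249352.
H^2 = 1 - 1.0*0.249352 = 0.7506

0.7506


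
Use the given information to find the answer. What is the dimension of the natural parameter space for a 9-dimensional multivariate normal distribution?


Exponential family dimension calculation:
For 9-dim MVN: mean has 9 params, covariance has 9*10/2 = 45 unique entries.
Total dim = 9 + 45 = 54.

54


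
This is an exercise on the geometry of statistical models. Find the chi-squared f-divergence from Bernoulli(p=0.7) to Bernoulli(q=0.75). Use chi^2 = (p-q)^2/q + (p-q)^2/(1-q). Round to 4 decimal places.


Chi-squared divergence between Bernoulli distributions:
chi^2 = (p-q)^2/q + (p-q)^2/(1-q).
p = 0.7, q = 0.75, p-q = -0.05.
(p-q)^2 = 0.0025.
term1 = 0.0025/0.75 = 0.003333.
term2 = 0.0025/0.25 = 0.01.
chi^2 = 0.003333 + 0.01 = 0.0133

0.0133


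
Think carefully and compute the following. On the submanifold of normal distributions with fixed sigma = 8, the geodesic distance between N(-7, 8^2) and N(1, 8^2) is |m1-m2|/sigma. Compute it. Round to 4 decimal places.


On the fixed-variance normal subfamily, geodesic distance = |m1-m2|/sigma.
|-7 - 1| = 8.
sigma = 8.
d = 8/8 = 1.0000

1.0000


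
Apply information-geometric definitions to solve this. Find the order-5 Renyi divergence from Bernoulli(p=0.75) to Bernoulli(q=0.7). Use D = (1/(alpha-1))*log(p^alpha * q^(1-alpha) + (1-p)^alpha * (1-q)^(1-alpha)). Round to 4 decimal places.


Renyi divergence of order alpha between Bernoulli distributions:
D = (1/(alpha-1))*log(p^alpha * q^(1-alpha) + (1-p)^alpha * (1-q)^(1-alpha)).
alpha = 5, p = 0.75, q = 0.7.
p^alpha * q^(1-alpha) = 0.75^5 * 0.7^-4 = 0.988358.
(1-p)^alpha * (1-q)^(1-alpha) = 0.25^5 * 0.3^-4 = 0.120563.
sum = 0.988358 + 0.120563 = 1.108921.
D = (1/4)*log(1.108921) = 0.0258

0.0258


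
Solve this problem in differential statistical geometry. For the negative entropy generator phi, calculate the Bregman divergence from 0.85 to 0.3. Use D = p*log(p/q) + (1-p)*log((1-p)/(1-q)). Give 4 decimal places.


Bregman divergence with negative entropy generator:
D = p*log(p/q) + (1-p)*log((1-p)/(1-q)).
p = 0.85, q = 0.3.
p*log(p/q) = 0.85*log(0.85/0.3) = 0.885236.
(1-p)*log((1-p)/(1-q)) = 0.15*log(0.15/0.7) = -0.231067.
D = 0.885236 + -0.231067 = 0.6542

0.6542


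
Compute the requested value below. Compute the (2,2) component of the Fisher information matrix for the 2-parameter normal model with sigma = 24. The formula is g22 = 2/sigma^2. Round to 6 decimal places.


For the 2-parameter normal family, the Fisher metric has:
  g11 = 1/sigma^2, g22 = 2/sigma^2.
sigma = 24, sigma^2 = 576.
g22 = 0.003472

0.003472


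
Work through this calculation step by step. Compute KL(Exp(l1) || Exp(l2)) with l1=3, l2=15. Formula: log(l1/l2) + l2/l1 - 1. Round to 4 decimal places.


KL divergence for exponential family:
KL = log(l1/l2) + l2/l1 - 1.
log(3/15) = -1.609438.
15/3 = 5.0.
KL = -1.609438 + 5.0 - 1 = 2.3906

2.3906


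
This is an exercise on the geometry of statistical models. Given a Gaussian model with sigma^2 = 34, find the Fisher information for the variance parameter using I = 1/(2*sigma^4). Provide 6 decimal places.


Fisher information for variance: I(sigma^2) = 1/(2*sigma^4).
sigma^2 = 34, so sigma^4 = 1156.
I = 1/(2*1156) = 1/2312 = 0.000433

0.000433


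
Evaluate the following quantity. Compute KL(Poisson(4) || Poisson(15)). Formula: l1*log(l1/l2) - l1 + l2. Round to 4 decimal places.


KL divergence for Poisson:
KL = l1*log(l1/l2) - l1 + l2.
l1 = 4, l2 = 15.
log(4/15) = -1.321756.
l1*log(l1/l2) = 4 * -1.321756 = -5.287023.
KL = -5.287023 - 4 + 15 = 5.7130

5.7130


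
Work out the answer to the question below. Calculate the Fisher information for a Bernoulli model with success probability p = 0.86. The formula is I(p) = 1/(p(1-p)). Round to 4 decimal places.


For Bernoulli(p), Fisher information is I(p) = 1/(p*(1-p)).
p = 0.86, 1-p = 0.14.
p*(1-p) = 0.1204.
I(p) = 1/0.1204 = 8.3056

8.3056


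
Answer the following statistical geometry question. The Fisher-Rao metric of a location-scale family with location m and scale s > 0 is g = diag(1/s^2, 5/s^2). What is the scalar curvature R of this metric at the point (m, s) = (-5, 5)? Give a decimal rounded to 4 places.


The metric has the form g = (A dm^2 + B ds^2)/s^2 with A = 1, B = 5.
Substitute u = sqrt(A/B)*m: g = B*(du^2 + ds^2)/s^2, i.e. B times the
Poincare upper half-plane metric, which has constant Gaussian curvature -1.
Scaling a 2D metric by a constant c divides the Gaussian curvature by c,
so K = -1/B = -1/(5) = -0.2000 everywhere (the point (m, s) = (-5, 5) is irrelevant:
the curvature is constant).
Scalar curvature in dimension 2: R = 2K = -2/(5) = -0.4000.

-0.4000


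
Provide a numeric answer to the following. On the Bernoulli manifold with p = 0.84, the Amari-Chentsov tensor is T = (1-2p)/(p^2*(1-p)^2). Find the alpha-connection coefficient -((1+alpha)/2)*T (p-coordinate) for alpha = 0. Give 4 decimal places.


Skewness (Amari-Chentsov) tensor: T = (1-2p)/(p^2*(1-p)^2).
p = 0.84, 1-2p = -0.68, p^2 = 0.7056, (1-p)^2 = 0.0256.
T = -0.68/(0.7056 * 0.0256) = -37.645266.
In the p-coordinate, Gamma^(alpha) = Gamma^(0) - (alpha/2)*T with Gamma^(0) = (1/2)*g'(p) = -T/2,
so Gamma^(alpha) = -((1+alpha)/2)*T.
alpha = 0, -(1+alpha)/2 = -0.5.
Gamma = -0.5 * -37.645266 = 18.8226

18.8226


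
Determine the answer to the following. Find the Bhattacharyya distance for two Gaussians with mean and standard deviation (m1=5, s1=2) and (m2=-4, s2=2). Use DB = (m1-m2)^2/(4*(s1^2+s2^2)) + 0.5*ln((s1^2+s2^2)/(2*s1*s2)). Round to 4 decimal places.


Bhattacharyya distance between two Gaussians:
DB = (m1-m2)^2/(4*(s1^2+s2^2)) + (1/2)*ln((s1^2+s2^2)/(2*s1*s2)).
(m1-m2)^2 = (9)^2 = 81.
s1^2+s2^2 = 4 + 4 = 8.
term1 = 81/32 = 2.53125.
term2 = 0.5*ln(8/8.0) = 0.0.
DB = 2.53125 + 0.0 = 2.5313

2.5313


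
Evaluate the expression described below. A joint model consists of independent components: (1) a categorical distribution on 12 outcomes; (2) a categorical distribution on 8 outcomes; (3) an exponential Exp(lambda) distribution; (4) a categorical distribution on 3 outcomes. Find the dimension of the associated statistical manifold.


The dimension of a statistical manifold equals the number of free
(independent) real parameters of the model. For a product of independent
blocks the parameter counts add.
- categorical on 12 outcomes (probabilities sum to 1): 12-1 = 11.
- categorical on 8 outcomes (probabilities sum to 1): 8-1 = 7.
- exponential (lambda): 1.
- categorical on 3 outcomes (probabilities sum to 1): 3-1 = 2.
Total = 11 + 7 + 1 + 2 = 21.
Dimension = 21

21


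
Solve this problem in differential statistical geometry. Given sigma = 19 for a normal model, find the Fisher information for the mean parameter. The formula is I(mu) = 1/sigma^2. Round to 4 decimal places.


The Fisher information for the mean of a normal distribution is I(mu) = 1/sigma^2.
sigma = 19, so sigma^2 = 361.
I(mu) = 1/361 = 0.0028

0.0028


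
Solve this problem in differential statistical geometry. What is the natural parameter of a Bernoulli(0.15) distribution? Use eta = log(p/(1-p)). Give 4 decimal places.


Natural parameter for Bernoulli: eta = log(p/(1-p)).
p = 0.15, 1-p = 0.85.
p/(1-p) = 0.176471.
eta = log(0.176471) = -1.7346

-1.7346


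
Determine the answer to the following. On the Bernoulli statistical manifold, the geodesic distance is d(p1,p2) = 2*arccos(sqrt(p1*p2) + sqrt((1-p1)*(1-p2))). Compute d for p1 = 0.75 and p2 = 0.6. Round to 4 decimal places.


Geodesic distance on Bernoulli manifold:
d(p1,p2) = 2*arccos(sqrt(p1*p2) + sqrt((1-p1)*(1-p2))).
sqrt(p1*p2) = sqrt(0.75*0.6) = 0.67082.
sqrt((1-p1)*(1-p2)) = sqrt(0.25*0.4) = 0.316228.
arg = 0.67082 + 0.316228 = 0.987048.
d = 2*arccos(0.987048) = 0.3222

0.3222


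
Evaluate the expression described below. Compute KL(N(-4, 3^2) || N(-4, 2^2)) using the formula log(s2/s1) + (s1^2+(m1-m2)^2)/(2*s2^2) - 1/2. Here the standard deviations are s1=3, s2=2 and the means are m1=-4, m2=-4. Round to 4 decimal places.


KL divergence between normal distributions:
KL = log(s2/s1) + (s1^2 + (m1-m2)^2)/(2*s2^2) - 1/2.
log(2/3) = -0.405465.
(3^2 + (-4--4)^2)/(2*2^2) = (9 + 0)/8 = 1.125.
KL = -0.405465 + 1.125 - 0.5 = 0.2195

0.2195


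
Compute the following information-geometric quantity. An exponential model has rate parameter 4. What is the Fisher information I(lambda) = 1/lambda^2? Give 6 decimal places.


Fisher information for exponential: I(lambda) = 1/lambda^2.
lambda = 4, lambda^2 = 16.
I = 1/16 = 0.062500

0.062500


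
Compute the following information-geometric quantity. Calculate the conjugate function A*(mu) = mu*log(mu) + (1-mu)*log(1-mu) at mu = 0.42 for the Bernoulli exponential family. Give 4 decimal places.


Legendre transform for Bernoulli:
A*(mu) = mu*log(mu) + (1-mu)*log(1-mu).
mu = 0.42, 1-mu = 0.58.
mu*log(mu) = 0.42*log(0.42) = -0.36435.
(1-mu)*log(1-mu) = 0.58*log(0.58) = -0.315942.
A* = -0.36435 + -0.315942 = -0.6803

-0.6803


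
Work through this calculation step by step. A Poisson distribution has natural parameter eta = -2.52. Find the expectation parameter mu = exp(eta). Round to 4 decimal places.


Expectation parameter for Poisson exponential family:
mu = exp(eta).
eta = -2.52.
mu = exp(-2.52) = 0.0805

0.0805


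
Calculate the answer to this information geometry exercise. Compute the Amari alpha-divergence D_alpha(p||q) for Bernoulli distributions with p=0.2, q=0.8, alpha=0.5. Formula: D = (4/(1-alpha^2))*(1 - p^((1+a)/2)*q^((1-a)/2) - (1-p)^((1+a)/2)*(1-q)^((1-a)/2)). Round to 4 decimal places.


Amari alpha-divergence:
D = (4/(1-alpha^2))*(1 - p^((1+a)/2)*q^((1-a)/2) - (1-p)^((1+a)/2)*(1-q)^((1-a)/2)).
alpha = 0.5, p = 0.2, q = 0.8.
e1 = (1+alpha)/2 = 0.75, e2 = (1-alpha)/2 = 0.25.
t1 = p^e1 * q^e2 = 0.2^0.75 * 0.8^0.25 = 0.282843.
t2 = (1-p)^e1 * (1-q)^e2 = 0.8^0.75 * 0.2^0.25 = 0.565685.
4/(1-alpha^2) = 5.333333.
D = 5.333333*(1 - 0.282843 - 0.565685) = 0.8078

0.8078


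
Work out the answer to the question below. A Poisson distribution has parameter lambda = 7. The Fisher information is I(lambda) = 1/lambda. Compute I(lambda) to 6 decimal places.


Fisher information for Poisson: I(lambda) = 1/lambda.
lambda = 7.
I(lambda) = 1/7 = 0.142857

0.142857


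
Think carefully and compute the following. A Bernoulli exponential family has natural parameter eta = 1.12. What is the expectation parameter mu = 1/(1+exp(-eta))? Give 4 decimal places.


Dual coordinate (expectation parameter) for Bernoulli:
mu = 1/(1+exp(-eta)).
eta = 1.12.
exp(-eta) = exp(-1.12) = 0.32628.
mu = 1/(1+0.32628) = 0.7540

0.7540


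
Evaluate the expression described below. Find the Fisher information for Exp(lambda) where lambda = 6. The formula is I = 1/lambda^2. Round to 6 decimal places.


Fisher information for exponential: I(lambda) = 1/lambda^2.
lambda = 6, lambda^2 = 36.
I = 1/36 = 0.027778

0.027778


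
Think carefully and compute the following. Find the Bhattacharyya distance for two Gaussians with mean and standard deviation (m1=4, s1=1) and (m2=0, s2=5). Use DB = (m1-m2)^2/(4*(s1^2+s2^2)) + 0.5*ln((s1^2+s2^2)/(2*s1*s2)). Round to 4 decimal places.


Bhattacharyya distance between two Gaussians:
DB = (m1-m2)^2/(4*(s1^2+s2^2)) + (1/2)*ln((s1^2+s2^2)/(2*s1*s2)).
(m1-m2)^2 = (4)^2 = 16.
s1^2+s2^2 = 1 + 25 = 26.
term1 = 16/104 = 0.153846.
term2 = 0.5*ln(26/10.0) = 0.477756.
DB = 0.153846 + 0.477756 = 0.6316

0.6316


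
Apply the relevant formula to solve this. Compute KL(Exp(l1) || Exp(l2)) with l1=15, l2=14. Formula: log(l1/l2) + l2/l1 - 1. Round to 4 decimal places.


KL divergence for exponential family:
KL = log(l1/l2) + l2/l1 - 1.
log(15/14) = 0.068993.
14/15 = 0.933333.
KL = 0.068993 + 0.933333 - 1 = 0.0023

0.0023


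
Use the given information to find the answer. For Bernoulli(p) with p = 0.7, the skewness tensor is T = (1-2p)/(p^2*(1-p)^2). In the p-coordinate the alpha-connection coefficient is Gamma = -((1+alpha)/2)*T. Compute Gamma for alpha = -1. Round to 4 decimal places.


Skewness (Amari-Chentsov) tensor: T = (1-2p)/(p^2*(1-p)^2).
p = 0.7, 1-2p = -0.4, p^2 = 0.49, (1-p)^2 = 0.09.
T = -0.4/(0.49 * 0.09) = -9.070295.
In the p-coordinate, Gamma^(alpha) = Gamma^(0) - (alpha/2)*T with Gamma^(0) = (1/2)*g'(p) = -T/2,
so Gamma^(alpha) = -((1+alpha)/2)*T.
alpha = -1, -(1+alpha)/2 = 0.0.
Gamma = 0.0 * -9.070295 = 0.0000

0.0000


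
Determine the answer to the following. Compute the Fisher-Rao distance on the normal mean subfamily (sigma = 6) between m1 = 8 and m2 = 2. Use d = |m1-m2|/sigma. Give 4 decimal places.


On the fixed-variance normal subfamily, geodesic distance = |m1-m2|/sigma.
|8 - 2| = 6.
sigma = 6.
d = 6/6 = 1.0000

1.0000


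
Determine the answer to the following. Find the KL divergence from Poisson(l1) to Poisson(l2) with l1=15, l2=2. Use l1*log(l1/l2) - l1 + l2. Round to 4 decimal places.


KL divergence for Poisson:
KL = l1*log(l1/l2) - l1 + l2.
l1 = 15, l2 = 2.
log(15/2) = 2.014903.
l1*log(l1/l2) = 15 * 2.014903 = 30.223545.
KL = 30.223545 - 15 + 2 = 17.2235

17.2235


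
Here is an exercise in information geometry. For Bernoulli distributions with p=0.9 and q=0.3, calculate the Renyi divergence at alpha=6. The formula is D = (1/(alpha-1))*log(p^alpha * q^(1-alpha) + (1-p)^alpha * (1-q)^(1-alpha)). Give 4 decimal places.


Renyi divergence of order alpha between Bernoulli distributions:
D = (1/(alpha-1))*log(p^alpha * q^(1-alpha) + (1-p)^alpha * (1-q)^(1-alpha)).
alpha = 6, p = 0.9, q = 0.3.
p^alpha * q^(1-alpha) = 0.9^6 * 0.3^-5 = 218.7.
(1-p)^alpha * (1-q)^(1-alpha) = 0.1^6 * 0.7^-5 = 6e-06.
sum = 218.7 + 6e-06 = 218.700006.
D = (1/5)*log(218.700006) = 1.0775

1.0775


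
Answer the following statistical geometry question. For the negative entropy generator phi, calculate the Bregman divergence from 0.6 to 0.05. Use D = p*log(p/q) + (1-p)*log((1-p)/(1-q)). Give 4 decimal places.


Bregman divergence with negative entropy generator:
D = p*log(p/q) + (1-p)*log((1-p)/(1-q)).
p = 0.6, q = 0.05.
p*log(p/q) = 0.6*log(0.6/0.05) = 1.490944.
(1-p)*log((1-p)/(1-q)) = 0.4*log(0.4/0.95) = -0.345999.
D = 1.490944 + -0.345999 = 1.1449

1.1449


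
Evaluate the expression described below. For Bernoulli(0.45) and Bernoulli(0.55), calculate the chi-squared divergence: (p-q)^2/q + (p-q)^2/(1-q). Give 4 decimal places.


Chi-squared divergence between Bernoulli distributions:
chi^2 = (p-q)^2/q + (p-q)^2/(1-q).
p = 0.45, q = 0.55, p-q = -0.1.
(p-q)^2 = 0.01.
term1 = 0.01/0.55 = 0.018182.
term2 = 0.01/0.45 = 0.022222.
chi^2 = 0.018182 + 0.022222 = 0.0404

0.0404


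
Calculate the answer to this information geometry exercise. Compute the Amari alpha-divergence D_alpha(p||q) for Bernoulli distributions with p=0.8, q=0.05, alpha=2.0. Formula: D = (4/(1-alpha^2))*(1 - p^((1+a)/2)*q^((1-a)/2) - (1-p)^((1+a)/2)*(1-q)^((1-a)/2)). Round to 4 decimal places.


Amari alpha-divergence:
D = (4/(1-alpha^2))*(1 - p^((1+a)/2)*q^((1-a)/2) - (1-p)^((1+a)/2)*(1-q)^((1-a)/2)).
alpha = 2.0, p = 0.8, q = 0.05.
e1 = (1+alpha)/2 = 1.5, e2 = (1-alpha)/2 = -0.5.
t1 = p^e1 * q^e2 = 0.8^1.5 * 0.05^-0.5 = 3.2.
t2 = (1-p)^e1 * (1-q)^e2 = 0.2^1.5 * 0.95^-0.5 = 0.091766.
4/(1-alpha^2) = -1.333333.
D = -1.333333*(1 - 3.2 - 0.091766) = 3.0557

3.0557


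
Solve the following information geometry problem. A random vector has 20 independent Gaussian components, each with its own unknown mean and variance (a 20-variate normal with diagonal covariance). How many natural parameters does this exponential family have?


Exponential family dimension calculation:
Each univariate normal has two natural parameters (mu/sigma^2 and -1/(2 sigma^2)).
With 20 independent components, dim = 2 * 20 = 40.

40


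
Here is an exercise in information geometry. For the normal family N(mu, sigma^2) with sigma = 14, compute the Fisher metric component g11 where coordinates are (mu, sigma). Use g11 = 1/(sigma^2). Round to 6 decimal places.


For the 2-parameter normal family, the Fisher metric has:
  g11 = 1/sigma^2, g22 = 2/sigma^2.
sigma = 14, sigma^2 = 196.
g11 = 0.005102

0.005102


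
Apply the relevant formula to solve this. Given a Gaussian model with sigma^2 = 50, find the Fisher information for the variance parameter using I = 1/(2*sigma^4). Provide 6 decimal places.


Fisher information for variance: I(sigma^2) = 1/(2*sigma^4).
sigma^2 = 50, so sigma^4 = 2500.
I = 1/(2*2500) = 1/5000 = 0.000200

0.000200


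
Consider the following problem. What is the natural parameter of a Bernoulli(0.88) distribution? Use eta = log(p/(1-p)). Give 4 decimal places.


Natural parameter for Bernoulli: eta = log(p/(1-p)).
p = 0.88, 1-p = 0.12.
p/(1-p) = 7.333333.
eta = log(7.333333) = 1.9924

1.9924


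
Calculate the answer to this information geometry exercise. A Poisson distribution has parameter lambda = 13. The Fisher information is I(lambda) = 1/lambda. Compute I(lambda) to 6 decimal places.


Fisher information for Poisson: I(lambda) = 1/lambda.
lambda = 13.
I(lambda) = 1/13 = 0.076923

0.076923


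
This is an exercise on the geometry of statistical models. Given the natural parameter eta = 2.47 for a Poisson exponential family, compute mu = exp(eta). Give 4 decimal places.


Expectation parameter for Poisson exponential family:
mu = exp(eta).
eta = 2.47.
mu = exp(2.47) = 11.8224

11.8224


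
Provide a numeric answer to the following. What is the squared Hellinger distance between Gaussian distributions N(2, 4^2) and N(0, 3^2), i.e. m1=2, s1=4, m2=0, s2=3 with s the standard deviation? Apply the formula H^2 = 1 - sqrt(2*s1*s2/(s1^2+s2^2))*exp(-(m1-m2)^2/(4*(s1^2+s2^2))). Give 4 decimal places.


Squared Hellinger distance for Gaussians:
H^2 = 1 - sqrt(2*s1*s2/(s1^2+s2^2)) * exp(-(m1-m2)^2/(4*(s1^2+s2^2))).
s1^2 = 16, s2^2 = 9, s1^2+s2^2 = 25.
sqrt(2*4*3/(25)) = 0.979796.
(m1-m2)^2 = (2)^2 = 4.
exp(-4/(4*25)) = exp(-0.04) = 0.960789.
H^2 = 1 - 0.979796*0.960789 = 0.0586

0.0586


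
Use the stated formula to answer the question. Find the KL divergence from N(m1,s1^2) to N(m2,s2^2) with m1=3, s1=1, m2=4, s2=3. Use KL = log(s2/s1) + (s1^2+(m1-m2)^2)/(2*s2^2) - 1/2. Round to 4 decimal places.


KL divergence between normal distributions:
KL = log(s2/s1) + (s1^2 + (m1-m2)^2)/(2*s2^2) - 1/2.
log(3/1) = 1.098612.
(1^2 + (3-4)^2)/(2*3^2) = (1 + 1)/18 = 0.111111.
KL = 1.098612 + 0.111111 - 0.5 = 0.7097

0.7097


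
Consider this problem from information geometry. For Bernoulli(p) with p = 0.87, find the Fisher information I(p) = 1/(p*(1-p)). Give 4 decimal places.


For Bernoulli(p), Fisher information is I(p) = 1/(p*(1-p)).
p = 0.87, 1-p = 0.13.
p*(1-p) = 0.1131.
I(p) = 1/0.1131 = 8.8417

8.8417


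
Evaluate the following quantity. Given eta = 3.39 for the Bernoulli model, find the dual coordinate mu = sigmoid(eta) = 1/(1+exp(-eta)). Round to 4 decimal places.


Dual coordinate (expectation parameter) for Bernoulli:
mu = 1/(1+exp(-eta)).
eta = 3.39.
exp(-eta) = exp(-3.39) = 0.033709.
mu = 1/(1+0.033709) = 0.9674

0.9674


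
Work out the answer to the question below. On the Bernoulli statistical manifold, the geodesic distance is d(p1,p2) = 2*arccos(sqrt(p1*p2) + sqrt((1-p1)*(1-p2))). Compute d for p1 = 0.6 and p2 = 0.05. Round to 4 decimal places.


Geodesic distance on Bernoulli manifold:
d(p1,p2) = 2*arccos(sqrt(p1*p2) + sqrt((1-p1)*(1-p2))).
sqrt(p1*p2) = sqrt(0.6*0.05) = 0.173205.
sqrt((1-p1)*(1-p2)) = sqrt(0.4*0.95) = 0.616441.
arg = 0.173205 + 0.616441 = 0.789646.
d = 2*arccos(0.789646) = 1.3211

1.3211


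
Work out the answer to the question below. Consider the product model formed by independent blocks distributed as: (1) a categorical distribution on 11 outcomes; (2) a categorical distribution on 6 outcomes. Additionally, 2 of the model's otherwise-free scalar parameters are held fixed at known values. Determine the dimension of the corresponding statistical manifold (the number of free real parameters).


The dimension of a statistical manifold equals the number of free
(independent) real parameters of the model. For a product of independent
blocks the parameter counts add.
- categorical on 11 outcomes (probabilities sum to 1): 11-1 = 10.
- categorical on 6 outcomes (probabilities sum to 1): 6-1 = 5.
Total = 10 + 5 = 15.
2 parameter(s) fixed at known values: 15 - 2 = 13.
Dimension = 13

13


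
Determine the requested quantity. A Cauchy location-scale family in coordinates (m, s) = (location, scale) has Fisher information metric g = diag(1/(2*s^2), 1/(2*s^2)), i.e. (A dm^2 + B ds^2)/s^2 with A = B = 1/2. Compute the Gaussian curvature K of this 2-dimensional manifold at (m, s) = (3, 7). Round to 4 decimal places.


The metric has the form g = (A dm^2 + B ds^2)/s^2 with A = 1/2, B = 1/2.
Substitute u = sqrt(A/B)*m: g = B*(du^2 + ds^2)/s^2, i.e. B times the
Poincare upper half-plane metric, which has constant Gaussian curvature -1.
Scaling a 2D metric by a constant c divides the Gaussian curvature by c,
so K = -1/B = -1/(1/2) = -2.0000 everywhere (the point (m, s) = (3, 7) is irrelevant:
the curvature is constant).
The requested Gaussian curvature is K = -2.0000.

-2.0000


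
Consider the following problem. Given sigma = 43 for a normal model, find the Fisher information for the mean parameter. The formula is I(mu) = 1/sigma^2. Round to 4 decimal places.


The Fisher information for the mean of a normal distribution is I(mu) = 1/sigma^2.
sigma = 43, so sigma^2 = 1849.
I(mu) = 1/1849 = 0.0005

0.0005


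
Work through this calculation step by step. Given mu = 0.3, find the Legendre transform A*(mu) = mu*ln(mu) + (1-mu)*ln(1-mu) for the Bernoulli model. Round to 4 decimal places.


Legendre transform for Bernoulli:
A*(mu) = mu*log(mu) + (1-mu)*log(1-mu).
mu = 0.3, 1-mu = 0.7.
mu*log(mu) = 0.3*log(0.3) = -0.361192.
(1-mu)*log(1-mu) = 0.7*log(0.7) = -0.249672.
A* = -0.361192 + -0.249672 = -0.6109

-0.6109


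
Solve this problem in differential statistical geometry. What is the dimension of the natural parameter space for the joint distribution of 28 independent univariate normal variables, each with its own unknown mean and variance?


Exponential family dimension calculation:
Each univariate normal has two natural parameters (mu/sigma^2 and -1/(2 sigma^2)).
With 28 independent components, dim = 2 * 28 = 56.

56


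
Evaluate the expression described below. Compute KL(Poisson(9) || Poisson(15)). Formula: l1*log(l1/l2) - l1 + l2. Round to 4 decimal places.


KL divergence for Poisson:
KL = l1*log(l1/l2) - l1 + l2.
l1 = 9, l2 = 15.
log(9/15) = -0.510826.
l1*log(l1/l2) = 9 * -0.510826 = -4.597431.
KL = -4.597431 - 9 + 15 = 1.4026

1.4026


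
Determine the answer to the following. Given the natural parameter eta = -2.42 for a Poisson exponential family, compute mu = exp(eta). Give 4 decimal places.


Expectation parameter for Poisson exponential family:
mu = exp(eta).
eta = -2.42.
mu = exp(-2.42) = 0.0889

0.0889


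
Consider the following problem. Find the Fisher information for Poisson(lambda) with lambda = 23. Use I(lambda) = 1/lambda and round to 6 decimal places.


Fisher information for Poisson: I(lambda) = 1/lambda.
lambda = 23.
I(lambda) = 1/23 = 0.043478

0.043478


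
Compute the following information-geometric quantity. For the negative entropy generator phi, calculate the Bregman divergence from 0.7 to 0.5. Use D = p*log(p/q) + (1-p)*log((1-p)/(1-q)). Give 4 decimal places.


Bregman divergence with negative entropy generator:
D = p*log(p/q) + (1-p)*log((1-p)/(1-q)).
p = 0.7, q = 0.5.
p*log(p/q) = 0.7*log(0.7/0.5) = 0.235531.
(1-p)*log((1-p)/(1-q)) = 0.3*log(0.3/0.5) = -0.153248.
D = 0.235531 + -0.153248 = 0.0823

0.0823


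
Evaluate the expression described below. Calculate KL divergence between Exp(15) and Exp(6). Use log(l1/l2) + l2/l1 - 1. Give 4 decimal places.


KL divergence for exponential family:
KL = log(l1/l2) + l2/l1 - 1.
log(15/6) = 0.916291.
6/15 = 0.4.
KL = 0.916291 + 0.4 - 1 = 0.3163

0.3163


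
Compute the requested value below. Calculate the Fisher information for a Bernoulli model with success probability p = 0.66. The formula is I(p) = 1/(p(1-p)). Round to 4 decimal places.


For Bernoulli(p), Fisher information is I(p) = 1/(p*(1-p)).
p = 0.66, 1-p = 0.34.
p*(1-p) = 0.2244.
I(p) = 1/0.2244 = 4.4563

4.4563


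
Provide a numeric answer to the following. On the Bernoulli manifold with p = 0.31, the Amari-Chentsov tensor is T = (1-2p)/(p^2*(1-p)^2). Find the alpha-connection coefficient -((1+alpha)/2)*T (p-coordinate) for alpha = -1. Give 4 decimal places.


Skewness (Amari-Chentsov) tensor: T = (1-2p)/(p^2*(1-p)^2).
p = 0.31, 1-2p = 0.38, p^2 = 0.0961, (1-p)^2 = 0.4761.
T = 0.38/(0.0961 * 0.4761) = 8.305428.
In the p-coordinate, Gamma^(alpha) = Gamma^(0) - (alpha/2)*T with Gamma^(0) = (1/2)*g'(p) = -T/2,
so Gamma^(alpha) = -((1+alpha)/2)*T.
alpha = -1, -(1+alpha)/2 = 0.0.
Gamma = 0.0 * 8.305428 = 0.0000

0.0000
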